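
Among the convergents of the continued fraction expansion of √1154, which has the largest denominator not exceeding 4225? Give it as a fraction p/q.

78506/2311

√1154 = [33; 1, 32, 1, 66, …] (period length 4).
Convergents:
  p_0/q_0 = 33/1
  p_1/q_1 = 34/1
  p_2/q_2 = 1121/33
  p_3/q_3 = 1155/34
  p_4/q_4 = 77351/2277
  p_5/q_5 = 78506/2311
  p_6/q_6 = 2589543/76229
q_5 = 2311 ≤ 4225 < 76229 = q_6, so the answer is 78506/2311.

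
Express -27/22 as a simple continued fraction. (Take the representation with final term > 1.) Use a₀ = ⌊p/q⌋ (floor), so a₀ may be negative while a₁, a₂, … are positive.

[-2; 1, 3, 2, 2]

-27 = -2·22 + 17
22 = 1·17 + 5
17 = 3·5 + 2
5 = 2·2 + 1
2 = 2·1 + 0  (stop)
So -27/22 = [-2; 1, 3, 2, 2].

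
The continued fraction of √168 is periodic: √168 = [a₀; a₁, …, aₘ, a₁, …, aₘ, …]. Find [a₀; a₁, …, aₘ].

a₀ = ⌊√168⌋ = 12.
With m₀=0, d₀=1 and mₖ₊₁ = dₖaₖ − mₖ, dₖ₊₁ = (n − mₖ₊₁²)/dₖ, aₖ₊₁ = ⌊(a₀+mₖ₊₁)/dₖ₊₁⌋:
  k=1: m=12, d=24, a=1
  k=2: m=12, d=1, a=24
d=1 and a=2a₀=24 at k=2, so the next step gives (m, d) = (12, 24) again — its k=1 value — and the period has length 2.

[12; 1, 24]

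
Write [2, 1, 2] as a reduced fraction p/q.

8/3

Using pₖ = aₖpₖ₋₁ + pₖ₋₂ and qₖ = aₖqₖ₋₁ + qₖ₋₂:
  k=0: a=2, p=2, q=1
  k=1: a=1, p=3, q=1
  k=2: a=2, p=8, q=3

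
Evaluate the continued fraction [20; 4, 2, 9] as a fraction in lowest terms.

Fold from the inside: start with 9/1.
  2 + 1/9 = 19/9
  4 + 9/19 = 85/19
  20 + 19/85 = 1719/85

1719/85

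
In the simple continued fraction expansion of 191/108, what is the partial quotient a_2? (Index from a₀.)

191 = 1·108 + 83   →  a_0 = 1
108 = 1·83 + 25   →  a_1 = 1
83 = 3·25 + 8   →  a_2 = 3

3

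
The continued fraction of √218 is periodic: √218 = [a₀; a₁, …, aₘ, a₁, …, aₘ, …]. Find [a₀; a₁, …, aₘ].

[14; 1, 3, 3, 1, 28]

a₀ = ⌊√218⌋ = 14.
With m₀=0, d₀=1 and mₖ₊₁ = dₖaₖ − mₖ, dₖ₊₁ = (n − mₖ₊₁²)/dₖ, aₖ₊₁ = ⌊(a₀+mₖ₊₁)/dₖ₊₁⌋:
  k=1: m=14, d=22, a=1
  k=2: m=8, d=7, a=3
  k=3: m=13, d=7, a=3
  k=4: m=8, d=22, a=1
  k=5: m=14, d=1, a=28
d=1 and a=2a₀=28 at k=5, so the next step gives (m, d) = (14, 22) again — its k=1 value — and the period has length 5.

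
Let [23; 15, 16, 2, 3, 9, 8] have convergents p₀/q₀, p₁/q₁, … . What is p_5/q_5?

371023/16085

Using pₖ = aₖpₖ₋₁ + pₖ₋₂, qₖ = aₖqₖ₋₁ + qₖ₋₂ (with p₋₁=1, p₋₂=0, q₋₁=0, q₋₂=1):
  k=0: a=23, p=23, q=1
  k=1: a=15, p=346, q=15
  k=2: a=16, p=5559, q=241
  k=3: a=2, p=11464, q=497
  k=4: a=3, p=39951, q=1732
  k=5: a=9, p=371023, q=16085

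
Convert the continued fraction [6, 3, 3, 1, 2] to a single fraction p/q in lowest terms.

227/36

Fold from the inside: start with 2/1.
  1 + 1/2 = 3/2
  3 + 2/3 = 11/3
  3 + 3/11 = 36/11
  6 + 11/36 = 227/36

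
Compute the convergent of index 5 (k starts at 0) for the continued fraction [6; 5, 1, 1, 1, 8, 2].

Using pₖ = aₖpₖ₋₁ + pₖ₋₂, qₖ = aₖqₖ₋₁ + qₖ₋₂ (with p₋₁=1, p₋₂=0, q₋₁=0, q₋₂=1):
  k=0: a=6, p=6, q=1
  k=1: a=5, p=31, q=5
  k=2: a=1, p=37, q=6
  k=3: a=1, p=68, q=11
  k=4: a=1, p=105, q=17
  k=5: a=8, p=908, q=147

908/147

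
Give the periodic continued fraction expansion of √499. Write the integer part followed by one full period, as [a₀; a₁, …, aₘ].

[22; 2, 1, 21, 1, 2, 44]

a₀ = ⌊√499⌋ = 22.
With m₀=0, d₀=1 and mₖ₊₁ = dₖaₖ − mₖ, dₖ₊₁ = (n − mₖ₊₁²)/dₖ, aₖ₊₁ = ⌊(a₀+mₖ₊₁)/dₖ₊₁⌋:
  k=1: m=22, d=15, a=2
  k=2: m=8, d=29, a=1
  k=3: m=21, d=2, a=21
  k=4: m=21, d=29, a=1
  k=5: m=8, d=15, a=2
  k=6: m=22, d=1, a=44
d=1 and a=2a₀=44 at k=6, so the next step gives (m, d) = (22, 15) again — its k=1 value — and the period has length 6.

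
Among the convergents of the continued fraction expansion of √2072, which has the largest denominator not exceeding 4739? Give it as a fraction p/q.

√2072 = [45; 1, 1, 12, 1, 1, 90, …] (period length 6).
Convergents:
  p_0/q_0 = 45/1
  p_1/q_1 = 46/1
  p_2/q_2 = 91/2
  p_3/q_3 = 1138/25
  p_4/q_4 = 1229/27
  p_5/q_5 = 2367/52
  p_6/q_6 = 214259/4707
  p_7/q_7 = 216626/4759
q_6 = 4707 ≤ 4739 < 4759 = q_7, so the answer is 214259/4707.

214259/4707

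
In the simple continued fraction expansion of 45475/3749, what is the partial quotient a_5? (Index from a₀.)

5

45475 = 12·3749 + 487   →  a_0 = 12
3749 = 7·487 + 340   →  a_1 = 7
487 = 1·340 + 147   →  a_2 = 1
340 = 2·147 + 46   →  a_3 = 2
147 = 3·46 + 9   →  a_4 = 3
46 = 5·9 + 1   →  a_5 = 5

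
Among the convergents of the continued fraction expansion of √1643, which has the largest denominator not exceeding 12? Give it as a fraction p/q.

√1643 = [40; 1, 1, 6, 1, 6, 1, 1, 80, …] (period length 8).
Convergents:
  p_0/q_0 = 40/1
  p_1/q_1 = 41/1
  p_2/q_2 = 81/2
  p_3/q_3 = 527/13
q_2 = 2 ≤ 12 < 13 = q_3, so the answer is 81/2.

81/2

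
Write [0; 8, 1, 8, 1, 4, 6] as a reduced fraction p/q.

Using pₖ = aₖpₖ₋₁ + pₖ₋₂ and qₖ = aₖqₖ₋₁ + qₖ₋₂:
  k=0: a=0, p=0, q=1
  k=1: a=8, p=1, q=8
  k=2: a=1, p=1, q=9
  k=3: a=8, p=9, q=80
  k=4: a=1, p=10, q=89
  k=5: a=4, p=49, q=436
  k=6: a=6, p=304, q=2705

304/2705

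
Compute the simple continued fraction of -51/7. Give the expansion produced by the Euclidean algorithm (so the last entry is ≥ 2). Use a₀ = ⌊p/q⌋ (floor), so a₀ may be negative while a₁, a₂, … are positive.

[-8; 1, 2, 2]

-51 = -8×7 + 5
7 = 1×5 + 2
5 = 2×2 + 1
2 = 2×1 + 0  (stop)
So -51/7 = [-8; 1, 2, 2].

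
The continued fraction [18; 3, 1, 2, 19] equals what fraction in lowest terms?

3892/213

Fold from the inside: start with 19/1.
  2 + 1/19 = 39/19
  1 + 19/39 = 58/39
  3 + 39/58 = 213/58
  18 + 58/213 = 3892/213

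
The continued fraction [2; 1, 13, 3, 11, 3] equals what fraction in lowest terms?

Using pₖ = aₖpₖ₋₁ + pₖ₋₂ and qₖ = aₖqₖ₋₁ + qₖ₋₂:
  k=0: a=2, p=2, q=1
  k=1: a=1, p=3, q=1
  k=2: a=13, p=41, q=14
  k=3: a=3, p=126, q=43
  k=4: a=11, p=1427, q=487
  k=5: a=3, p=4407, q=1504

4407/1504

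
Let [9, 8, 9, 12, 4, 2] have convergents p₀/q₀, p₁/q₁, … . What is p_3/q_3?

8065/884

Using pₖ = aₖpₖ₋₁ + pₖ₋₂, qₖ = aₖqₖ₋₁ + qₖ₋₂ (with p₋₁=1, p₋₂=0, q₋₁=0, q₋₂=1):
  k=0: a=9, p=9, q=1
  k=1: a=8, p=73, q=8
  k=2: a=9, p=666, q=73
  k=3: a=12, p=8065, q=884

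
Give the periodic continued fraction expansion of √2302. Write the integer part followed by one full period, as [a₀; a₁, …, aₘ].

[47; 1, 46, 1, 94]

a₀ = ⌊√2302⌋ = 47.
With m₀=0, d₀=1 and mₖ₊₁ = dₖaₖ − mₖ, dₖ₊₁ = (n − mₖ₊₁²)/dₖ, aₖ₊₁ = ⌊(a₀+mₖ₊₁)/dₖ₊₁⌋:
  k=1: m=47, d=93, a=1
  k=2: m=46, d=2, a=46
  k=3: m=46, d=93, a=1
  k=4: m=47, d=1, a=94
d=1 and a=2a₀=94 at k=4, so the next step gives (m, d) = (47, 93) again — its k=1 value — and the period has length 4.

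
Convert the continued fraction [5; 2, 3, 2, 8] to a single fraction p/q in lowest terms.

734/135

Using pₖ = aₖpₖ₋₁ + pₖ₋₂ and qₖ = aₖqₖ₋₁ + qₖ₋₂:
  k=0: a=5, p=5, q=1
  k=1: a=2, p=11, q=2
  k=2: a=3, p=38, q=7
  k=3: a=2, p=87, q=16
  k=4: a=8, p=734, q=135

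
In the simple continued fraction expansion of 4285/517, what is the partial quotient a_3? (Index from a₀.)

4285 = 8·517 + 149   →  a_0 = 8
517 = 3·149 + 70   →  a_1 = 3
149 = 2·70 + 9   →  a_2 = 2
70 = 7·9 + 7   →  a_3 = 7

7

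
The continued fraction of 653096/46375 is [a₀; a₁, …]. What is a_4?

18

653096 = 14·46375 + 3846   →  a_0 = 14
46375 = 12·3846 + 223   →  a_1 = 12
3846 = 17·223 + 55   →  a_2 = 17
223 = 4·55 + 3   →  a_3 = 4
55 = 18·3 + 1   →  a_4 = 18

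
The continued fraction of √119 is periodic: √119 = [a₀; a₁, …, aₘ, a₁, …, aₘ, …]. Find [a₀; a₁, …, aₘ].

[10; 1, 9, 1, 20]

a₀ = ⌊√119⌋ = 10.
With m₀=0, d₀=1 and mₖ₊₁ = dₖaₖ − mₖ, dₖ₊₁ = (n − mₖ₊₁²)/dₖ, aₖ₊₁ = ⌊(a₀+mₖ₊₁)/dₖ₊₁⌋:
  k=1: m=10, d=19, a=1
  k=2: m=9, d=2, a=9
  k=3: m=9, d=19, a=1
  k=4: m=10, d=1, a=20
d=1 and a=2a₀=20 at k=4, so the next step gives (m, d) = (10, 19) again — its k=1 value — and the period has length 4.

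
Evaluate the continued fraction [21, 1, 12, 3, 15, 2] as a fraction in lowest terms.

27757/1266

Using pₖ = aₖpₖ₋₁ + pₖ₋₂ and qₖ = aₖqₖ₋₁ + qₖ₋₂:
  k=0: a=21, p=21, q=1
  k=1: a=1, p=22, q=1
  k=2: a=12, p=285, q=13
  k=3: a=3, p=877, q=40
  k=4: a=15, p=13440, q=613
  k=5: a=2, p=27757, q=1266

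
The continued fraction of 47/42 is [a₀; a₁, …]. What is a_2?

47 = 1·42 + 5   →  a_0 = 1
42 = 8·5 + 2   →  a_1 = 8
5 = 2·2 + 1   →  a_2 = 2

2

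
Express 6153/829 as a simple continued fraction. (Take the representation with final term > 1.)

[7; 2, 2, 1, 2, 2, 18]

6153 = 7·829 + 350
829 = 2·350 + 129
350 = 2·129 + 92
129 = 1·92 + 37
92 = 2·37 + 18
37 = 2·18 + 1
18 = 18·1 + 0  (stop)
So 6153/829 = [7; 2, 2, 1, 2, 2, 18].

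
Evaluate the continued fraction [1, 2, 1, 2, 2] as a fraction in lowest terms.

26/19

Using pₖ = aₖpₖ₋₁ + pₖ₋₂ and qₖ = aₖqₖ₋₁ + qₖ₋₂:
  k=0: a=1, p=1, q=1
  k=1: a=2, p=3, q=2
  k=2: a=1, p=4, q=3
  k=3: a=2, p=11, q=8
  k=4: a=2, p=26, q=19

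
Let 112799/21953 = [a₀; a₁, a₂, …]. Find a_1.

7

112799 = 5·21953 + 3034   →  a_0 = 5
21953 = 7·3034 + 715   →  a_1 = 7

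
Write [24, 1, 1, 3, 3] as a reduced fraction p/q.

Fold from the inside: start with 3/1.
  3 + 1/3 = 10/3
  1 + 3/10 = 13/10
  1 + 10/13 = 23/13
  24 + 13/23 = 565/23

565/23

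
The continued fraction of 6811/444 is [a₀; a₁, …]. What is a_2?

6811 = 15·444 + 151   →  a_0 = 15
444 = 2·151 + 142   →  a_1 = 2
151 = 1·142 + 9   →  a_2 = 1

1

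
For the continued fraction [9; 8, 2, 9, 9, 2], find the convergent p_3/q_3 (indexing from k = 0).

Using pₖ = aₖpₖ₋₁ + pₖ₋₂, qₖ = aₖqₖ₋₁ + qₖ₋₂ (with p₋₁=1, p₋₂=0, q₋₁=0, q₋₂=1):
  k=0: a=9, p=9, q=1
  k=1: a=8, p=73, q=8
  k=2: a=2, p=155, q=17
  k=3: a=9, p=1468, q=161

1468/161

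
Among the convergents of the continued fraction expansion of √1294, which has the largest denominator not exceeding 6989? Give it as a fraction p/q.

√1294 = [35; 1, 34, 1, 70, …] (period length 4).
Convergents:
  p_0/q_0 = 35/1
  p_1/q_1 = 36/1
  p_2/q_2 = 1259/35
  p_3/q_3 = 1295/36
  p_4/q_4 = 91909/2555
  p_5/q_5 = 93204/2591
  p_6/q_6 = 3260845/90649
q_5 = 2591 ≤ 6989 < 90649 = q_6, so the answer is 93204/2591.

93204/2591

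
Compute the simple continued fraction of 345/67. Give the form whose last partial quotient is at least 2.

[5; 6, 1, 2, 3]

345 = 5×67 + 10
67 = 6×10 + 7
10 = 1×7 + 3
7 = 2×3 + 1
3 = 3×1 + 0  (stop)
So 345/67 = [5; 6, 1, 2, 3].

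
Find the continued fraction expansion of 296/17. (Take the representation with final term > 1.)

296 = 17×17 + 7
17 = 2×7 + 3
7 = 2×3 + 1
3 = 3×1 + 0  (stop)
So 296/17 = [17; 2, 2, 3].

[17; 2, 2, 3]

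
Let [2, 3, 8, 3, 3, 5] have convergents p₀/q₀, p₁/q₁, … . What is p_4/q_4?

601/259

Using pₖ = aₖpₖ₋₁ + pₖ₋₂, qₖ = aₖqₖ₋₁ + qₖ₋₂ (with p₋₁=1, p₋₂=0, q₋₁=0, q₋₂=1):
  k=0: a=2, p=2, q=1
  k=1: a=3, p=7, q=3
  k=2: a=8, p=58, q=25
  k=3: a=3, p=181, q=78
  k=4: a=3, p=601, q=259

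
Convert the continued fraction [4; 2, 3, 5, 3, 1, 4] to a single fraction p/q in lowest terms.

3271/738

Using pₖ = aₖpₖ₋₁ + pₖ₋₂ and qₖ = aₖqₖ₋₁ + qₖ₋₂:
  k=0: a=4, p=4, q=1
  k=1: a=2, p=9, q=2
  k=2: a=3, p=31, q=7
  k=3: a=5, p=164, q=37
  k=4: a=3, p=523, q=118
  k=5: a=1, p=687, q=155
  k=6: a=4, p=3271, q=738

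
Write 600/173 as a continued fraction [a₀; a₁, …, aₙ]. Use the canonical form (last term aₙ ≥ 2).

[3; 2, 7, 2, 1, 3]

600 = 3*173 + 81
173 = 2*81 + 11
81 = 7*11 + 4
11 = 2*4 + 3
4 = 1*3 + 1
3 = 3*1 + 0  (stop)
So 600/173 = [3; 2, 7, 2, 1, 3].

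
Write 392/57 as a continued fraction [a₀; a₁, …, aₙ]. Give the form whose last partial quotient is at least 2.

[6; 1, 7, 7]

392 = 6·57 + 50
57 = 1·50 + 7
50 = 7·7 + 1
7 = 7·1 + 0  (stop)
So 392/57 = [6; 1, 7, 7].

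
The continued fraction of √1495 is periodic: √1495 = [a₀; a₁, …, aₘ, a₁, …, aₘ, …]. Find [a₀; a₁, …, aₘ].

[38; 1, 1, 1, 76]

a₀ = ⌊√1495⌋ = 38.
With m₀=0, d₀=1 and mₖ₊₁ = dₖaₖ − mₖ, dₖ₊₁ = (n − mₖ₊₁²)/dₖ, aₖ₊₁ = ⌊(a₀+mₖ₊₁)/dₖ₊₁⌋:
  k=1: m=38, d=51, a=1
  k=2: m=13, d=26, a=1
  k=3: m=13, d=51, a=1
  k=4: m=38, d=1, a=76
d=1 and a=2a₀=76 at k=4, so the next step gives (m, d) = (38, 51) again — its k=1 value — and the period has length 4.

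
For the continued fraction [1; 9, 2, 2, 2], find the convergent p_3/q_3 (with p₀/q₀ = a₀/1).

Using pₖ = aₖpₖ₋₁ + pₖ₋₂, qₖ = aₖqₖ₋₁ + qₖ₋₂ (with p₋₁=1, p₋₂=0, q₋₁=0, q₋₂=1):
  k=0: a=1, p=1, q=1
  k=1: a=9, p=10, q=9
  k=2: a=2, p=21, q=19
  k=3: a=2, p=52, q=47

52/47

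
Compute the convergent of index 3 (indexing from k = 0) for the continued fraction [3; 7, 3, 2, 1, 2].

160/51

Using pₖ = aₖpₖ₋₁ + pₖ₋₂, qₖ = aₖqₖ₋₁ + qₖ₋₂ (with p₋₁=1, p₋₂=0, q₋₁=0, q₋₂=1):
  k=0: a=3, p=3, q=1
  k=1: a=7, p=22, q=7
  k=2: a=3, p=69, q=22
  k=3: a=2, p=160, q=51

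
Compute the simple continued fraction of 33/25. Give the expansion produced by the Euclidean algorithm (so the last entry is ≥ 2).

33 = 1*25 + 8
25 = 3*8 + 1
8 = 8*1 + 0  (stop)
So 33/25 = [1; 3, 8].

[1; 3, 8]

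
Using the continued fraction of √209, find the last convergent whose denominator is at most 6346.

√209 = [14; 2, 5, 3, 2, 3, 5, 2, 28, …] (period length 8).
Convergents:
  p_0/q_0 = 14/1
  p_1/q_1 = 29/2
  p_2/q_2 = 159/11
  p_3/q_3 = 506/35
  p_4/q_4 = 1171/81
  p_5/q_5 = 4019/278
  p_6/q_6 = 21266/1471
  p_7/q_7 = 46551/3220
  p_8/q_8 = 1324694/91631
q_7 = 3220 ≤ 6346 < 91631 = q_8, so the answer is 46551/3220.

46551/3220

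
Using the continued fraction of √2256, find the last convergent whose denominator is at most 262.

√2256 = [47; 2, 94, …] (period length 2).
Convergents:
  p_0/q_0 = 47/1
  p_1/q_1 = 95/2
  p_2/q_2 = 8977/189
  p_3/q_3 = 18049/380
q_2 = 189 ≤ 262 < 380 = q_3, so the answer is 8977/189.

8977/189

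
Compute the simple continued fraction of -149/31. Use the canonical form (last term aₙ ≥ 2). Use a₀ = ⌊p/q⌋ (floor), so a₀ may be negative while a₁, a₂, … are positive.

-149 = -5*31 + 6
31 = 5*6 + 1
6 = 6*1 + 0  (stop)
So -149/31 = [-5; 5, 6].

[-5; 5, 6]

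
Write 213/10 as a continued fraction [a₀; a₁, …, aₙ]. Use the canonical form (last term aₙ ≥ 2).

213 = 21×10 + 3
10 = 3×3 + 1
3 = 3×1 + 0  (stop)
So 213/10 = [21; 3, 3].

[21; 3, 3]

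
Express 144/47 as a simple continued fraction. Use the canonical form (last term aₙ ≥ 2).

144 = 3×47 + 3
47 = 15×3 + 2
3 = 1×2 + 1
2 = 2×1 + 0  (stop)
So 144/47 = [3; 15, 1, 2].

[3; 15, 1, 2]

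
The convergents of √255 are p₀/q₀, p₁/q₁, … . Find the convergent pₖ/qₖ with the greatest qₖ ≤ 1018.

√255 = [15; 1, 30, …] (period length 2).
Convergents:
  p_0/q_0 = 15/1
  p_1/q_1 = 16/1
  p_2/q_2 = 495/31
  p_3/q_3 = 511/32
  p_4/q_4 = 15825/991
  p_5/q_5 = 16336/1023
q_4 = 991 ≤ 1018 < 1023 = q_5, so the answer is 15825/991.

15825/991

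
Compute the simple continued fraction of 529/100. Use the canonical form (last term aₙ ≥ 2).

529 = 5*100 + 29
100 = 3*29 + 13
29 = 2*13 + 3
13 = 4*3 + 1
3 = 3*1 + 0  (stop)
So 529/100 = [5; 3, 2, 4, 3].

[5; 3, 2, 4, 3]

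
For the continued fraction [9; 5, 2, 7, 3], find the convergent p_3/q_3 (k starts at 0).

Using pₖ = aₖpₖ₋₁ + pₖ₋₂, qₖ = aₖqₖ₋₁ + qₖ₋₂ (with p₋₁=1, p₋₂=0, q₋₁=0, q₋₂=1):
  k=0: a=9, p=9, q=1
  k=1: a=5, p=46, q=5
  k=2: a=2, p=101, q=11
  k=3: a=7, p=753, q=82

753/82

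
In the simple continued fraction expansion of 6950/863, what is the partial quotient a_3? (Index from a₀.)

3

6950 = 8·863 + 46   →  a_0 = 8
863 = 18·46 + 35   →  a_1 = 18
46 = 1·35 + 11   →  a_2 = 1
35 = 3·11 + 2   →  a_3 = 3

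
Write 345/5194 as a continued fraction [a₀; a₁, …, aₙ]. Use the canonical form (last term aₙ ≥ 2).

345 = 0*5194 + 345
5194 = 15*345 + 19
345 = 18*19 + 3
19 = 6*3 + 1
3 = 3*1 + 0  (stop)
So 345/5194 = [0; 15, 18, 6, 3].

[0; 15, 18, 6, 3]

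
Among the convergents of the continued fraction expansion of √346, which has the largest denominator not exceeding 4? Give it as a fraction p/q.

√346 = [18; 1, 1, 1, 1, 36, …] (period length 5).
Convergents:
  p_0/q_0 = 18/1
  p_1/q_1 = 19/1
  p_2/q_2 = 37/2
  p_3/q_3 = 56/3
  p_4/q_4 = 93/5
q_3 = 3 ≤ 4 < 5 = q_4, so the answer is 56/3.

56/3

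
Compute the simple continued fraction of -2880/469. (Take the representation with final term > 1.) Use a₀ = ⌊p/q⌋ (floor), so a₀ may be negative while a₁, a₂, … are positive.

-2880 = -7·469 + 403
469 = 1·403 + 66
403 = 6·66 + 7
66 = 9·7 + 3
7 = 2·3 + 1
3 = 3·1 + 0  (stop)
So -2880/469 = [-7; 1, 6, 9, 2, 3].

[-7; 1, 6, 9, 2, 3]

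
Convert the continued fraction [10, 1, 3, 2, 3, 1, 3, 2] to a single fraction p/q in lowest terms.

Using pₖ = aₖpₖ₋₁ + pₖ₋₂ and qₖ = aₖqₖ₋₁ + qₖ₋₂:
  k=0: a=10, p=10, q=1
  k=1: a=1, p=11, q=1
  k=2: a=3, p=43, q=4
  k=3: a=2, p=97, q=9
  k=4: a=3, p=334, q=31
  k=5: a=1, p=431, q=40
  k=6: a=3, p=1627, q=151
  k=7: a=2, p=3685, q=342

3685/342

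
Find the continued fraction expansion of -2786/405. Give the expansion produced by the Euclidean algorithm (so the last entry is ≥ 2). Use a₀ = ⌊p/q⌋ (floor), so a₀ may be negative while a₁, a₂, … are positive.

-2786 = -7×405 + 49
405 = 8×49 + 13
49 = 3×13 + 10
13 = 1×10 + 3
10 = 3×3 + 1
3 = 3×1 + 0  (stop)
So -2786/405 = [-7; 8, 3, 1, 3, 3].

[-7; 8, 3, 1, 3, 3]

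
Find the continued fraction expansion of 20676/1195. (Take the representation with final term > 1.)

20676 = 17·1195 + 361
1195 = 3·361 + 112
361 = 3·112 + 25
112 = 4·25 + 12
25 = 2·12 + 1
12 = 12·1 + 0  (stop)
So 20676/1195 = [17; 3, 3, 4, 2, 12].

[17; 3, 3, 4, 2, 12]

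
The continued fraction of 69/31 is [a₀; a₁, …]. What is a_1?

4

69 = 2·31 + 7   →  a_0 = 2
31 = 4·7 + 3   →  a_1 = 4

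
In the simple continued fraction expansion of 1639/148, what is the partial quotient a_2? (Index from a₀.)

2

1639 = 11·148 + 11   →  a_0 = 11
148 = 13·11 + 5   →  a_1 = 13
11 = 2·5 + 1   →  a_2 = 2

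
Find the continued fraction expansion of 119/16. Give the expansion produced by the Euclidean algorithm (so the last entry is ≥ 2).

[7; 2, 3, 2]

119 = 7×16 + 7
16 = 2×7 + 2
7 = 3×2 + 1
2 = 2×1 + 0  (stop)
So 119/16 = [7; 2, 3, 2].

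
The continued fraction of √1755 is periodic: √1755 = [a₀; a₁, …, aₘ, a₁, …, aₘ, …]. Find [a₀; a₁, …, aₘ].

[41; 1, 8, 3, 8, 1, 82]

a₀ = ⌊√1755⌋ = 41.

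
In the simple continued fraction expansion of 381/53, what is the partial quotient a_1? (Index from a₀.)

381 = 7·53 + 10   →  a_0 = 7
53 = 5·10 + 3   →  a_1 = 5

5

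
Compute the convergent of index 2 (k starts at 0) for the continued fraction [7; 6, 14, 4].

609/85

Using pₖ = aₖpₖ₋₁ + pₖ₋₂, qₖ = aₖqₖ₋₁ + qₖ₋₂ (with p₋₁=1, p₋₂=0, q₋₁=0, q₋₂=1):
  k=0: a=7, p=7, q=1
  k=1: a=6, p=43, q=6
  k=2: a=14, p=609, q=85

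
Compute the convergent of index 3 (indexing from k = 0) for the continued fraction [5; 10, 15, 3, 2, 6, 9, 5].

2361/463

Using pₖ = aₖpₖ₋₁ + pₖ₋₂, qₖ = aₖqₖ₋₁ + qₖ₋₂ (with p₋₁=1, p₋₂=0, q₋₁=0, q₋₂=1):
  k=0: a=5, p=5, q=1
  k=1: a=10, p=51, q=10
  k=2: a=15, p=770, q=151
  k=3: a=3, p=2361, q=463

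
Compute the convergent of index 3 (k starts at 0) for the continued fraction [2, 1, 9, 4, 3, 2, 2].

119/41

Using pₖ = aₖpₖ₋₁ + pₖ₋₂, qₖ = aₖqₖ₋₁ + qₖ₋₂ (with p₋₁=1, p₋₂=0, q₋₁=0, q₋₂=1):
  k=0: a=2, p=2, q=1
  k=1: a=1, p=3, q=1
  k=2: a=9, p=29, q=10
  k=3: a=4, p=119, q=41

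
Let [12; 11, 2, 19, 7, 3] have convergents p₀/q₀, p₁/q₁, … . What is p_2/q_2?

278/23

Using pₖ = aₖpₖ₋₁ + pₖ₋₂, qₖ = aₖqₖ₋₁ + qₖ₋₂ (with p₋₁=1, p₋₂=0, q₋₁=0, q₋₂=1):
  k=0: a=12, p=12, q=1
  k=1: a=11, p=133, q=11
  k=2: a=2, p=278, q=23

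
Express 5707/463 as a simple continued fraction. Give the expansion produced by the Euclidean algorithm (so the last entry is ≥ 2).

[12; 3, 15, 10]

5707 = 12·463 + 151
463 = 3·151 + 10
151 = 15·10 + 1
10 = 10·1 + 0  (stop)
So 5707/463 = [12; 3, 15, 10].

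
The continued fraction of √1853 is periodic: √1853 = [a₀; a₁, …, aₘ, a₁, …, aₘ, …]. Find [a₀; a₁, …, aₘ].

a₀ = ⌊√1853⌋ = 43.
With m₀=0, d₀=1 and mₖ₊₁ = dₖaₖ − mₖ, dₖ₊₁ = (n − mₖ₊₁²)/dₖ, aₖ₊₁ = ⌊(a₀+mₖ₊₁)/dₖ₊₁⌋:
  k=1: m=43, d=4, a=21
  k=2: m=41, d=43, a=1
  k=3: m=2, d=43, a=1
  k=4: m=41, d=4, a=21
  k=5: m=43, d=1, a=86
d=1 and a=2a₀=86 at k=5, so the next step gives (m, d) = (43, 4) again — its k=1 value — and the period has length 5.

[43; 21, 1, 1, 21, 86]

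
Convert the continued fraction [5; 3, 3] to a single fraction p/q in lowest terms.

Fold from the inside: start with 3/1.
  3 + 1/3 = 10/3
  5 + 3/10 = 53/10

53/10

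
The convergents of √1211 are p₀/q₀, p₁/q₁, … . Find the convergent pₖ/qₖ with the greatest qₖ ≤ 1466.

√1211 = [34; 1, 3, 1, 68, …] (period length 4).
Convergents:
  p_0/q_0 = 34/1
  p_1/q_1 = 35/1
  p_2/q_2 = 139/4
  p_3/q_3 = 174/5
  p_4/q_4 = 11971/344
  p_5/q_5 = 12145/349
  p_6/q_6 = 48406/1391
  p_7/q_7 = 60551/1740
q_6 = 1391 ≤ 1466 < 1740 = q_7, so the answer is 48406/1391.

48406/1391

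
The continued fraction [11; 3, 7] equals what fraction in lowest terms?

Fold from the inside: start with 7/1.
  3 + 1/7 = 22/7
  11 + 7/22 = 249/22

249/22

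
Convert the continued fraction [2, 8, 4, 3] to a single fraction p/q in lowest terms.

Using pₖ = aₖpₖ₋₁ + pₖ₋₂ and qₖ = aₖqₖ₋₁ + qₖ₋₂:
  k=0: a=2, p=2, q=1
  k=1: a=8, p=17, q=8
  k=2: a=4, p=70, q=33
  k=3: a=3, p=227, q=107

227/107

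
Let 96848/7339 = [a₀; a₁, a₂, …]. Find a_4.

96848 = 13·7339 + 1441   →  a_0 = 13
7339 = 5·1441 + 134   →  a_1 = 5
1441 = 10·134 + 101   →  a_2 = 10
134 = 1·101 + 33   →  a_3 = 1
101 = 3·33 + 2   →  a_4 = 3

3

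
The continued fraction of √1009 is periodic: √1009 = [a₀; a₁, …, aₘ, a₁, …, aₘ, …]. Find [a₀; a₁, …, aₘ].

[31; 1, 3, 3, 1, 62]

a₀ = ⌊√1009⌋ = 31.
With m₀=0, d₀=1 and mₖ₊₁ = dₖaₖ − mₖ, dₖ₊₁ = (n − mₖ₊₁²)/dₖ, aₖ₊₁ = ⌊(a₀+mₖ₊₁)/dₖ₊₁⌋:
  k=1: m=31, d=48, a=1
  k=2: m=17, d=15, a=3
  k=3: m=28, d=15, a=3
  k=4: m=17, d=48, a=1
  k=5: m=31, d=1, a=62
d=1 and a=2a₀=62 at k=5, so the next step gives (m, d) = (31, 48) again — its k=1 value — and the period has length 5.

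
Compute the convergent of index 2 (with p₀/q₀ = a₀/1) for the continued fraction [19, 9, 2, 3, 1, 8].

Using pₖ = aₖpₖ₋₁ + pₖ₋₂, qₖ = aₖqₖ₋₁ + qₖ₋₂ (with p₋₁=1, p₋₂=0, q₋₁=0, q₋₂=1):
  k=0: a=19, p=19, q=1
  k=1: a=9, p=172, q=9
  k=2: a=2, p=363, q=19

363/19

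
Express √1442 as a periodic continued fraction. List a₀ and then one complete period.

a₀ = ⌊√1442⌋ = 37.
With m₀=0, d₀=1 and mₖ₊₁ = dₖaₖ − mₖ, dₖ₊₁ = (n − mₖ₊₁²)/dₖ, aₖ₊₁ = ⌊(a₀+mₖ₊₁)/dₖ₊₁⌋:
  k=1: m=37, d=73, a=1
  k=2: m=36, d=2, a=36
  k=3: m=36, d=73, a=1
  k=4: m=37, d=1, a=74
d=1 and a=2a₀=74 at k=4, so the next step gives (m, d) = (37, 73) again — its k=1 value — and the period has length 4.

[37; 1, 36, 1, 74]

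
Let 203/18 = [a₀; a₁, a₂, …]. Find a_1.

203 = 11·18 + 5   →  a_0 = 11
18 = 3·5 + 3   →  a_1 = 3

3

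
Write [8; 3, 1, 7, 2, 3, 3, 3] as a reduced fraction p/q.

20545/2488

Using pₖ = aₖpₖ₋₁ + pₖ₋₂ and qₖ = aₖqₖ₋₁ + qₖ₋₂:
  k=0: a=8, p=8, q=1
  k=1: a=3, p=25, q=3
  k=2: a=1, p=33, q=4
  k=3: a=7, p=256, q=31
  k=4: a=2, p=545, q=66
  k=5: a=3, p=1891, q=229
  k=6: a=3, p=6218, q=753
  k=7: a=3, p=20545, q=2488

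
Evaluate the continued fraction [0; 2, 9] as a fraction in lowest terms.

9/19

Fold from the inside: start with 9/1.
  2 + 1/9 = 19/9
  0 + 9/19 = 9/19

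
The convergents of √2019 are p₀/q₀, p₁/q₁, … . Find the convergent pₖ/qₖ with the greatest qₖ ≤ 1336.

√2019 = [44; 1, 13, 1, 88, …] (period length 4).
Convergents:
  p_0/q_0 = 44/1
  p_1/q_1 = 45/1
  p_2/q_2 = 629/14
  p_3/q_3 = 674/15
  p_4/q_4 = 59941/1334
  p_5/q_5 = 60615/1349
q_4 = 1334 ≤ 1336 < 1349 = q_5, so the answer is 59941/1334.

59941/1334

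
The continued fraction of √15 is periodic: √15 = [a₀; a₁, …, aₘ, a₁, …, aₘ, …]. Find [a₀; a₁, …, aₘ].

[3; 1, 6]

a₀ = ⌊√15⌋ = 3.
With m₀=0, d₀=1 and mₖ₊₁ = dₖaₖ − mₖ, dₖ₊₁ = (n − mₖ₊₁²)/dₖ, aₖ₊₁ = ⌊(a₀+mₖ₊₁)/dₖ₊₁⌋:
  k=1: m=3, d=6, a=1
  k=2: m=3, d=1, a=6
d=1 and a=2a₀=6 at k=2, so the next step gives (m, d) = (3, 6) again — its k=1 value — and the period has length 2.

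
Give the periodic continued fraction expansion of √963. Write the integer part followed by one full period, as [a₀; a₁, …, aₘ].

a₀ = ⌊√963⌋ = 31.
With m₀=0, d₀=1 and mₖ₊₁ = dₖaₖ − mₖ, dₖ₊₁ = (n − mₖ₊₁²)/dₖ, aₖ₊₁ = ⌊(a₀+mₖ₊₁)/dₖ₊₁⌋:
  k=1: m=31, d=2, a=31
  k=2: m=31, d=1, a=62
d=1 and a=2a₀=62 at k=2, so the next step gives (m, d) = (31, 2) again — its k=1 value — and the period has length 2.

[31; 31, 62]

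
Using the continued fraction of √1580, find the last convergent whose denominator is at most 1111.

√1580 = [39; 1, 2, 1, 78, …] (period length 4).
Convergents:
  p_0/q_0 = 39/1
  p_1/q_1 = 40/1
  p_2/q_2 = 119/3
  p_3/q_3 = 159/4
  p_4/q_4 = 12521/315
  p_5/q_5 = 12680/319
  p_6/q_6 = 37881/953
  p_7/q_7 = 50561/1272
q_6 = 953 ≤ 1111 < 1272 = q_7, so the answer is 37881/953.

37881/953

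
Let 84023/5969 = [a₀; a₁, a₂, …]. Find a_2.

16

84023 = 14·5969 + 457   →  a_0 = 14
5969 = 13·457 + 28   →  a_1 = 13
457 = 16·28 + 9   →  a_2 = 16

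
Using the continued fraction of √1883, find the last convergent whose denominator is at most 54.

√1883 = [43; 2, 1, 1, 5, 1, 1, 2, 86, …] (period length 8).
Convergents:
  p_0/q_0 = 43/1
  p_1/q_1 = 87/2
  p_2/q_2 = 130/3
  p_3/q_3 = 217/5
  p_4/q_4 = 1215/28
  p_5/q_5 = 1432/33
  p_6/q_6 = 2647/61
q_5 = 33 ≤ 54 < 61 = q_6, so the answer is 1432/33.

1432/33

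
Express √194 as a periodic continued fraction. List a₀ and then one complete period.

[13; 1, 12, 1, 26]

a₀ = ⌊√194⌋ = 13.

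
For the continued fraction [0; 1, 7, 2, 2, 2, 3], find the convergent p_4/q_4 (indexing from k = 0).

Using pₖ = aₖpₖ₋₁ + pₖ₋₂, qₖ = aₖqₖ₋₁ + qₖ₋₂ (with p₋₁=1, p₋₂=0, q₋₁=0, q₋₂=1):
  k=0: a=0, p=0, q=1
  k=1: a=1, p=1, q=1
  k=2: a=7, p=7, q=8
  k=3: a=2, p=15, q=17
  k=4: a=2, p=37, q=42

37/42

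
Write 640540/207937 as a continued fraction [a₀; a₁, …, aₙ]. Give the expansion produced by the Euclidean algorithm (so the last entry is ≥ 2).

640540 = 3·207937 + 16729
207937 = 12·16729 + 7189
16729 = 2·7189 + 2351
7189 = 3·2351 + 136
2351 = 17·136 + 39
136 = 3·39 + 19
39 = 2·19 + 1
19 = 19·1 + 0  (stop)
So 640540/207937 = [3; 12, 2, 3, 17, 3, 2, 19].

[3; 12, 2, 3, 17, 3, 2, 19]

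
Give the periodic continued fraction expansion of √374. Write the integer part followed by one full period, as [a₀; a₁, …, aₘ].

[19; 2, 1, 18, 1, 2, 38]

a₀ = ⌊√374⌋ = 19.
With m₀=0, d₀=1 and mₖ₊₁ = dₖaₖ − mₖ, dₖ₊₁ = (n − mₖ₊₁²)/dₖ, aₖ₊₁ = ⌊(a₀+mₖ₊₁)/dₖ₊₁⌋:
  k=1: m=19, d=13, a=2
  k=2: m=7, d=25, a=1
  k=3: m=18, d=2, a=18
  k=4: m=18, d=25, a=1
  k=5: m=7, d=13, a=2
  k=6: m=19, d=1, a=38
d=1 and a=2a₀=38 at k=6, so the next step gives (m, d) = (19, 13) again — its k=1 value — and the period has length 6.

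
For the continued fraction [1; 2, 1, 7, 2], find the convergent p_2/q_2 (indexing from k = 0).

Using pₖ = aₖpₖ₋₁ + pₖ₋₂, qₖ = aₖqₖ₋₁ + qₖ₋₂ (with p₋₁=1, p₋₂=0, q₋₁=0, q₋₂=1):
  k=0: a=1, p=1, q=1
  k=1: a=2, p=3, q=2
  k=2: a=1, p=4, q=3

4/3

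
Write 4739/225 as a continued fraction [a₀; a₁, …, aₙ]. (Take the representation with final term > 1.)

4739 = 21×225 + 14
225 = 16×14 + 1
14 = 14×1 + 0  (stop)
So 4739/225 = [21; 16, 14].

[21; 16, 14]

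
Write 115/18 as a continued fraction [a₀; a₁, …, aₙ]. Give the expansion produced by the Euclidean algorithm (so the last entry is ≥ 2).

[6; 2, 1, 1, 3]

115 = 6*18 + 7
18 = 2*7 + 4
7 = 1*4 + 3
4 = 1*3 + 1
3 = 3*1 + 0  (stop)
So 115/18 = [6; 2, 1, 1, 3].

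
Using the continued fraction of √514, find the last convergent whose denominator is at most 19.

√514 = [22; 1, 2, 22, 2, 1, 44, …] (period length 6).
Convergents:
  p_0/q_0 = 22/1
  p_1/q_1 = 23/1
  p_2/q_2 = 68/3
  p_3/q_3 = 1519/67
q_2 = 3 ≤ 19 < 67 = q_3, so the answer is 68/3.

68/3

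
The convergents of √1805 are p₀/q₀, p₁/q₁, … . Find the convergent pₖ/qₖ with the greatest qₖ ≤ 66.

1402/33

√1805 = [42; 2, 16, 2, 84, …] (period length 4).
Convergents:
  p_0/q_0 = 42/1
  p_1/q_1 = 85/2
  p_2/q_2 = 1402/33
  p_3/q_3 = 2889/68
q_2 = 33 ≤ 66 < 68 = q_3, so the answer is 1402/33.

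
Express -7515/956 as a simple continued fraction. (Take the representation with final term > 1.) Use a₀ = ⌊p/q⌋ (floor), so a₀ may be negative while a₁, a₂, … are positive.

[-8; 7, 5, 3, 8]

-7515 = -8·956 + 133
956 = 7·133 + 25
133 = 5·25 + 8
25 = 3·8 + 1
8 = 8·1 + 0  (stop)
So -7515/956 = [-8; 7, 5, 3, 8].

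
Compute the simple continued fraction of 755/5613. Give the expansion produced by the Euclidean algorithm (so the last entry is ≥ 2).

755 = 0·5613 + 755
5613 = 7·755 + 328
755 = 2·328 + 99
328 = 3·99 + 31
99 = 3·31 + 6
31 = 5·6 + 1
6 = 6·1 + 0  (stop)
So 755/5613 = [0; 7, 2, 3, 3, 5, 6].

[0; 7, 2, 3, 3, 5, 6]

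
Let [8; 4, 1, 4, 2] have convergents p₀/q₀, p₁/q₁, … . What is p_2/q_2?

41/5

Using pₖ = aₖpₖ₋₁ + pₖ₋₂, qₖ = aₖqₖ₋₁ + qₖ₋₂ (with p₋₁=1, p₋₂=0, q₋₁=0, q₋₂=1):
  k=0: a=8, p=8, q=1
  k=1: a=4, p=33, q=4
  k=2: a=1, p=41, q=5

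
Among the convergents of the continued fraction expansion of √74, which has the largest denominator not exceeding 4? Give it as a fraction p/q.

√74 = [8; 1, 1, 1, 1, 16, …] (period length 5).
Convergents:
  p_0/q_0 = 8/1
  p_1/q_1 = 9/1
  p_2/q_2 = 17/2
  p_3/q_3 = 26/3
  p_4/q_4 = 43/5
q_3 = 3 ≤ 4 < 5 = q_4, so the answer is 26/3.

26/3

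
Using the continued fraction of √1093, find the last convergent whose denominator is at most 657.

√1093 = [33; 16, 1, 1, 16, 66, …] (period length 5).
Convergents:
  p_0/q_0 = 33/1
  p_1/q_1 = 529/16
  p_2/q_2 = 562/17
  p_3/q_3 = 1091/33
  p_4/q_4 = 18018/545
  p_5/q_5 = 1190279/36003
q_4 = 545 ≤ 657 < 36003 = q_5, so the answer is 18018/545.

18018/545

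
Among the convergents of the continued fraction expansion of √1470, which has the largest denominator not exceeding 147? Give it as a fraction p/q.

5291/138

√1470 = [38; 2, 1, 14, 1, 2, 76, …] (period length 6).
Convergents:
  p_0/q_0 = 38/1
  p_1/q_1 = 77/2
  p_2/q_2 = 115/3
  p_3/q_3 = 1687/44
  p_4/q_4 = 1802/47
  p_5/q_5 = 5291/138
  p_6/q_6 = 403918/10535
q_5 = 138 ≤ 147 < 10535 = q_6, so the answer is 5291/138.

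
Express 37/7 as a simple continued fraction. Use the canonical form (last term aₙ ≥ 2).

[5; 3, 2]

37 = 5×7 + 2
7 = 3×2 + 1
2 = 2×1 + 0  (stop)
So 37/7 = [5; 3, 2].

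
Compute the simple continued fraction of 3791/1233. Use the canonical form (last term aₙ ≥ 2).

3791 = 3×1233 + 92
1233 = 13×92 + 37
92 = 2×37 + 18
37 = 2×18 + 1
18 = 18×1 + 0  (stop)
So 3791/1233 = [3; 13, 2, 2, 18].

[3; 13, 2, 2, 18]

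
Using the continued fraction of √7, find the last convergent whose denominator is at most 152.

√7 = [2; 1, 1, 1, 4, …] (period length 4).
Convergents:
  p_0/q_0 = 2/1
  p_1/q_1 = 3/1
  p_2/q_2 = 5/2
  p_3/q_3 = 8/3
  p_4/q_4 = 37/14
  p_5/q_5 = 45/17
  p_6/q_6 = 82/31
  p_7/q_7 = 127/48
  p_8/q_8 = 590/223
q_7 = 48 ≤ 152 < 223 = q_8, so the answer is 127/48.

127/48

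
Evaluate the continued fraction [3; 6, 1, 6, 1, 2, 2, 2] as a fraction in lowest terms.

Fold from the inside: start with 2/1.
  2 + 1/2 = 5/2
  2 + 2/5 = 12/5
  1 + 5/12 = 17/12
  6 + 12/17 = 114/17
  1 + 17/114 = 131/114
  6 + 114/131 = 900/131
  3 + 131/900 = 2831/900

2831/900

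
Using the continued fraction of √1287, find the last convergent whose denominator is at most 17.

287/8

√1287 = [35; 1, 6, 1, 70, …] (period length 4).
Convergents:
  p_0/q_0 = 35/1
  p_1/q_1 = 36/1
  p_2/q_2 = 251/7
  p_3/q_3 = 287/8
  p_4/q_4 = 20341/567
q_3 = 8 ≤ 17 < 567 = q_4, so the answer is 287/8.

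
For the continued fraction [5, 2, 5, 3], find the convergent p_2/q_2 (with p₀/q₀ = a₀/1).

60/11

Using pₖ = aₖpₖ₋₁ + pₖ₋₂, qₖ = aₖqₖ₋₁ + qₖ₋₂ (with p₋₁=1, p₋₂=0, q₋₁=0, q₋₂=1):
  k=0: a=5, p=5, q=1
  k=1: a=2, p=11, q=2
  k=2: a=5, p=60, q=11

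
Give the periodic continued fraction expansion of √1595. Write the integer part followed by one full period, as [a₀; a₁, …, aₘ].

a₀ = ⌊√1595⌋ = 39.
With m₀=0, d₀=1 and mₖ₊₁ = dₖaₖ − mₖ, dₖ₊₁ = (n − mₖ₊₁²)/dₖ, aₖ₊₁ = ⌊(a₀+mₖ₊₁)/dₖ₊₁⌋:
  k=1: m=39, d=74, a=1
  k=2: m=35, d=5, a=14
  k=3: m=35, d=74, a=1
  k=4: m=39, d=1, a=78
d=1 and a=2a₀=78 at k=4, so the next step gives (m, d) = (39, 74) again — its k=1 value — and the period has length 4.

[39; 1, 14, 1, 78]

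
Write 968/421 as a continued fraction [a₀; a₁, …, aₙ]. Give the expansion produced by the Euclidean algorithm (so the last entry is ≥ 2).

968 = 2×421 + 126
421 = 3×126 + 43
126 = 2×43 + 40
43 = 1×40 + 3
40 = 13×3 + 1
3 = 3×1 + 0  (stop)
So 968/421 = [2; 3, 2, 1, 13, 3].

[2; 3, 2, 1, 13, 3]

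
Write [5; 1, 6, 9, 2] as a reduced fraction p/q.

Using pₖ = aₖpₖ₋₁ + pₖ₋₂ and qₖ = aₖqₖ₋₁ + qₖ₋₂:
  k=0: a=5, p=5, q=1
  k=1: a=1, p=6, q=1
  k=2: a=6, p=41, q=7
  k=3: a=9, p=375, q=64
  k=4: a=2, p=791, q=135

791/135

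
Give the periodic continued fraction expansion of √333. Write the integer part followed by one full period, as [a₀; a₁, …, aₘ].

[18; 4, 36]

a₀ = ⌊√333⌋ = 18.
With m₀=0, d₀=1 and mₖ₊₁ = dₖaₖ − mₖ, dₖ₊₁ = (n − mₖ₊₁²)/dₖ, aₖ₊₁ = ⌊(a₀+mₖ₊₁)/dₖ₊₁⌋:
  k=1: m=18, d=9, a=4
  k=2: m=18, d=1, a=36
d=1 and a=2a₀=36 at k=2, so the next step gives (m, d) = (18, 9) again — its k=1 value — and the period has length 2.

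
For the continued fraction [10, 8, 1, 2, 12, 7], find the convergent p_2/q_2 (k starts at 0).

Using pₖ = aₖpₖ₋₁ + pₖ₋₂, qₖ = aₖqₖ₋₁ + qₖ₋₂ (with p₋₁=1, p₋₂=0, q₋₁=0, q₋₂=1):
  k=0: a=10, p=10, q=1
  k=1: a=8, p=81, q=8
  k=2: a=1, p=91, q=9

91/9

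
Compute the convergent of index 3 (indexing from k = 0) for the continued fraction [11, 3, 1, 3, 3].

Using pₖ = aₖpₖ₋₁ + pₖ₋₂, qₖ = aₖqₖ₋₁ + qₖ₋₂ (with p₋₁=1, p₋₂=0, q₋₁=0, q₋₂=1):
  k=0: a=11, p=11, q=1
  k=1: a=3, p=34, q=3
  k=2: a=1, p=45, q=4
  k=3: a=3, p=169, q=15

169/15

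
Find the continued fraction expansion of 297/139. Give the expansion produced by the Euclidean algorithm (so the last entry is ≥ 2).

[2; 7, 3, 6]

297 = 2·139 + 19
139 = 7·19 + 6
19 = 3·6 + 1
6 = 6·1 + 0  (stop)
So 297/139 = [2; 7, 3, 6].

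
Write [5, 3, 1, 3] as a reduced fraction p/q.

79/15

Fold from the inside: start with 3/1.
  1 + 1/3 = 4/3
  3 + 3/4 = 15/4
  5 + 4/15 = 79/15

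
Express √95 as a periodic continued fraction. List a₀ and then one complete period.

[9; 1, 2, 1, 18]

a₀ = ⌊√95⌋ = 9.
With m₀=0, d₀=1 and mₖ₊₁ = dₖaₖ − mₖ, dₖ₊₁ = (n − mₖ₊₁²)/dₖ, aₖ₊₁ = ⌊(a₀+mₖ₊₁)/dₖ₊₁⌋:
  k=1: m=9, d=14, a=1
  k=2: m=5, d=5, a=2
  k=3: m=5, d=14, a=1
  k=4: m=9, d=1, a=18
d=1 and a=2a₀=18 at k=4, so the next step gives (m, d) = (9, 14) again — its k=1 value — and the period has length 4.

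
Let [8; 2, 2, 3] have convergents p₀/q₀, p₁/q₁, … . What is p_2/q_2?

42/5

Using pₖ = aₖpₖ₋₁ + pₖ₋₂, qₖ = aₖqₖ₋₁ + qₖ₋₂ (with p₋₁=1, p₋₂=0, q₋₁=0, q₋₂=1):
  k=0: a=8, p=8, q=1
  k=1: a=2, p=17, q=2
  k=2: a=2, p=42, q=5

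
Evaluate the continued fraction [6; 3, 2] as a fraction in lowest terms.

44/7

Fold from the inside: start with 2/1.
  3 + 1/2 = 7/2
  6 + 2/7 = 44/7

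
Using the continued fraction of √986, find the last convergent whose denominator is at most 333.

9797/312

√986 = [31; 2, 2, 62, …] (period length 3).
Convergents:
  p_0/q_0 = 31/1
  p_1/q_1 = 63/2
  p_2/q_2 = 157/5
  p_3/q_3 = 9797/312
  p_4/q_4 = 19751/629
q_3 = 312 ≤ 333 < 629 = q_4, so the answer is 9797/312.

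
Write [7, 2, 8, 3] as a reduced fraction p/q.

396/53

Fold from the inside: start with 3/1.
  8 + 1/3 = 25/3
  2 + 3/25 = 53/25
  7 + 25/53 = 396/53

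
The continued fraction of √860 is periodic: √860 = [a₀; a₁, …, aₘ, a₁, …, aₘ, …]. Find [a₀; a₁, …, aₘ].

[29; 3, 14, 3, 58]

a₀ = ⌊√860⌋ = 29.
With m₀=0, d₀=1 and mₖ₊₁ = dₖaₖ − mₖ, dₖ₊₁ = (n − mₖ₊₁²)/dₖ, aₖ₊₁ = ⌊(a₀+mₖ₊₁)/dₖ₊₁⌋:
  k=1: m=29, d=19, a=3
  k=2: m=28, d=4, a=14
  k=3: m=28, d=19, a=3
  k=4: m=29, d=1, a=58
d=1 and a=2a₀=58 at k=4, so the next step gives (m, d) = (29, 19) again — its k=1 value — and the period has length 4.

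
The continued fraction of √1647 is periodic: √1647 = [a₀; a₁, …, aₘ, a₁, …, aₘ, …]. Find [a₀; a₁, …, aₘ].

a₀ = ⌊√1647⌋ = 40.
With m₀=0, d₀=1 and mₖ₊₁ = dₖaₖ − mₖ, dₖ₊₁ = (n − mₖ₊₁²)/dₖ, aₖ₊₁ = ⌊(a₀+mₖ₊₁)/dₖ₊₁⌋:
  k=1: m=40, d=47, a=1
  k=2: m=7, d=34, a=1
  k=3: m=27, d=27, a=2
  k=4: m=27, d=34, a=1
  k=5: m=7, d=47, a=1
  k=6: m=40, d=1, a=80
d=1 and a=2a₀=80 at k=6, so the next step gives (m, d) = (40, 47) again — its k=1 value — and the period has length 6.

[40; 1, 1, 2, 1, 1, 80]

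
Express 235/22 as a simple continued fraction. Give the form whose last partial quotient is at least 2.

235 = 10*22 + 15
22 = 1*15 + 7
15 = 2*7 + 1
7 = 7*1 + 0  (stop)
So 235/22 = [10; 1, 2, 7].

[10; 1, 2, 7]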